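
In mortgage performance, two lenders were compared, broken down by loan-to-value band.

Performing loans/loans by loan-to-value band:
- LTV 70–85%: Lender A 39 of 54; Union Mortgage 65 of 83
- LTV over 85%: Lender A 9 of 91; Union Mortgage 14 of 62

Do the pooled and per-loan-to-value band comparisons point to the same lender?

Yes

LTV 70–85%: Lender A 39/54 = 72.2%, Union Mortgage 65/83 = 78.3% → Union Mortgage
LTV over 85%: Lender A 9/91 = 9.9%, Union Mortgage 14/62 = 22.6% → Union Mortgage
Overall: Lender A 48/145 = 33.1%, Union Mortgage 79/145 = 54.5% → Union Mortgage
Union Mortgage wins overall and in every loan-to-value group — no reversal.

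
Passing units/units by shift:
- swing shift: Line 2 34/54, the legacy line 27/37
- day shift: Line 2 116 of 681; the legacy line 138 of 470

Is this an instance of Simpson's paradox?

Swing shift: Line 2 34/54 = 63.0%, the legacy line 27/37 = 73.0% → the legacy line
Day shift: Line 2 116/681 = 17.0%, the legacy line 138/470 = 29.4% → the legacy line
Overall: Line 2 150/735 = 20.4%, the legacy line 165/507 = 32.5% → the legacy line
The legacy line wins overall and in every shift group — no reversal.

No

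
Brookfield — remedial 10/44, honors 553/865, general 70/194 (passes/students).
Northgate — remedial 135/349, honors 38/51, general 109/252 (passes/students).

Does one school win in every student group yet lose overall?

Remedial: Brookfield 10/44 = 22.7%, Northgate 135/349 = 38.7% → Northgate
Honors: Brookfield 553/865 = 63.9%, Northgate 38/51 = 74.5% → Northgate
General: Brookfield 70/194 = 36.1%, Northgate 109/252 = 43.3% → Northgate
Overall: Brookfield 633/1103 = 57.4%, Northgate 282/652 = 43.3% → Brookfield
Northgate wins each student group but Brookfield wins overall — the comparison reverses. Northgate's students skew toward remedial, which has a lower base rate.

Yes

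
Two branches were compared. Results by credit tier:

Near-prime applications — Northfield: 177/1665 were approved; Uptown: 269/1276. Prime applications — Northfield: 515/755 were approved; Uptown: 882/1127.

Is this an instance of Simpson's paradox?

Near-prime: Northfield 177/1665 = 10.6%, Uptown 269/1276 = 21.1% → Uptown
Prime: Northfield 515/755 = 68.2%, Uptown 882/1127 = 78.3% → Uptown
Overall: Northfield 692/2420 = 28.6%, Uptown 1151/2403 = 47.9% → Uptown
Uptown wins overall and in every credit group — no reversal.

No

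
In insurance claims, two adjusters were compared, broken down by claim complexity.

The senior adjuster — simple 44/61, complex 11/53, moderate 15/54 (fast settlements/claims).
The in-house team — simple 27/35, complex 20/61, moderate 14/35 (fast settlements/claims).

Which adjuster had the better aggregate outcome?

the in-house team

Simple: the senior adjuster 44/61 = 72.1%, the in-house team 27/35 = 77.1% → the in-house team
Complex: the senior adjuster 11/53 = 20.8%, the in-house team 20/61 = 32.8% → the in-house team
Moderate: the senior adjuster 15/54 = 27.8%, the in-house team 14/35 = 40.0% → the in-house team
Overall: the senior adjuster 70/168 = 41.7%, the in-house team 61/131 = 46.6% → the in-house team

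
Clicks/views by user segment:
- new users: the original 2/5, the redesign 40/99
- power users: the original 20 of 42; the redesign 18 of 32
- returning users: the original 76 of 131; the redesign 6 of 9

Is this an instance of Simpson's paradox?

New users: the original 2/5 = 40.0%, the redesign 40/99 = 40.4% → the redesign
Power users: the original 20/42 = 47.6%, the redesign 18/32 = 56.2% → the redesign
Returning users: the original 76/131 = 58.0%, the redesign 6/9 = 66.7% → the redesign
Overall: the original 98/178 = 55.1%, the redesign 64/140 = 45.7% → the original
The redesign wins each user group but the original wins overall — the comparison reverses. The redesign's views skew toward new users, which has a lower base rate.

Yes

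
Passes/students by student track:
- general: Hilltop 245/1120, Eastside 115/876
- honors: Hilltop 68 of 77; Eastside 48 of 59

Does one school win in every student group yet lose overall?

No

General: Hilltop 245/1120 = 21.9%, Eastside 115/876 = 13.1% → Hilltop
Honors: Hilltop 68/77 = 88.3%, Eastside 48/59 = 81.4% → Hilltop
Overall: Hilltop 313/1197 = 26.1%, Eastside 163/935 = 17.4% → Hilltop
Hilltop wins overall and in every student group — no reversal.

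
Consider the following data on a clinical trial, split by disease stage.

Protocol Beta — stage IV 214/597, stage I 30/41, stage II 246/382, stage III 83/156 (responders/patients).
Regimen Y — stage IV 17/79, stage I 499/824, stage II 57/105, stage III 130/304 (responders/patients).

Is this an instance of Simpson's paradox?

Yes

Stage IV: Protocol Beta 214/597 = 35.8%, Regimen Y 17/79 = 21.5% → Protocol Beta
Stage I: Protocol Beta 30/41 = 73.2%, Regimen Y 499/824 = 60.6% → Protocol Beta
Stage II: Protocol Beta 246/382 = 64.4%, Regimen Y 57/105 = 54.3% → Protocol Beta
Stage III: Protocol Beta 83/156 = 53.2%, Regimen Y 130/304 = 42.8% → Protocol Beta
Overall: Protocol Beta 573/1176 = 48.7%, Regimen Y 703/1312 = 53.6% → Regimen Y
Protocol Beta wins each disease group but Regimen Y wins overall — the comparison reverses. Protocol Beta's patients skew toward stage IV, which has a lower base rate.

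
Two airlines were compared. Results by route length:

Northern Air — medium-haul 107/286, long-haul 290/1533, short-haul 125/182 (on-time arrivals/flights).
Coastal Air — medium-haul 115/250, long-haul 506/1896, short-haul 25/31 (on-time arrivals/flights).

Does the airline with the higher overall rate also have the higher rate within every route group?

Yes

Medium-haul: Northern Air 107/286 = 37.4%, Coastal Air 115/250 = 46.0% → Coastal Air
Long-haul: Northern Air 290/1533 = 18.9%, Coastal Air 506/1896 = 26.7% → Coastal Air
Short-haul: Northern Air 125/182 = 68.7%, Coastal Air 25/31 = 80.6% → Coastal Air
Overall: Northern Air 522/2001 = 26.1%, Coastal Air 646/2177 = 29.7% → Coastal Air
Coastal Air wins overall and in every route group — no reversal.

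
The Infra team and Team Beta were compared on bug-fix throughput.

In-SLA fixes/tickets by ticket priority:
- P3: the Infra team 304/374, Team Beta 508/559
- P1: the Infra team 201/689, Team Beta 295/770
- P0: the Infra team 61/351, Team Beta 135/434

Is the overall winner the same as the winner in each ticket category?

Yes

P3: the Infra team 304/374 = 81.3%, Team Beta 508/559 = 90.9% → Team Beta
P1: the Infra team 201/689 = 29.2%, Team Beta 295/770 = 38.3% → Team Beta
P0: the Infra team 61/351 = 17.4%, Team Beta 135/434 = 31.1% → Team Beta
Overall: the Infra team 566/1414 = 40.0%, Team Beta 938/1763 = 53.2% → Team Beta
Team Beta wins overall and in every ticket group — no reversal.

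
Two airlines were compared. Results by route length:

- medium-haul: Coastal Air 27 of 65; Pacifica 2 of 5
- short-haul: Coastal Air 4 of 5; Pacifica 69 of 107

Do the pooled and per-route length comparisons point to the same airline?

Medium-haul: Coastal Air 27/65 = 41.5%, Pacifica 2/5 = 40.0% → Coastal Air
Short-haul: Coastal Air 4/5 = 80.0%, Pacifica 69/107 = 64.5% → Coastal Air
Overall: Coastal Air 31/70 = 44.3%, Pacifica 71/112 = 63.4% → Pacifica
Coastal Air wins each route group but Pacifica wins overall — the comparison reverses. Coastal Air's flights skew toward medium-haul, which has a lower base rate.

No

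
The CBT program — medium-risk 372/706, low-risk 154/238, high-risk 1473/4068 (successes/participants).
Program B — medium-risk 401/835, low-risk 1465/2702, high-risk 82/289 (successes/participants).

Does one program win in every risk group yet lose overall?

Yes

Medium-risk: the CBT program 372/706 = 52.7%, Program B 401/835 = 48.0% → the CBT program
Low-risk: the CBT program 154/238 = 64.7%, Program B 1465/2702 = 54.2% → the CBT program
High-risk: the CBT program 1473/4068 = 36.2%, Program B 82/289 = 28.4% → the CBT program
Overall: the CBT program 1999/5012 = 39.9%, Program B 1948/3826 = 50.9% → Program B
The CBT program wins each risk group but Program B wins overall — the comparison reverses. The CBT program's participants skew toward high-risk, which has a lower base rate.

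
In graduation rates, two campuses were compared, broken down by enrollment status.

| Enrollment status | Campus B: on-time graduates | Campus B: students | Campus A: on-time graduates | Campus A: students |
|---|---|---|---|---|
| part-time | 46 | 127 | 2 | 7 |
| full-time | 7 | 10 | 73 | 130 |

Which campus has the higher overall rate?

Campus A

Part-time: Campus B 46/127 = 36.2%, Campus A 2/7 = 28.6% → Campus B
Full-time: Campus B 7/10 = 70.0%, Campus A 73/130 = 56.2% → Campus B
Overall: Campus B 53/137 = 38.7%, Campus A 75/137 = 54.7% → Campus A
(Campus B wins every enrollment group but Campus A wins overall — Campus B's students skew toward the low-rate part-time group.)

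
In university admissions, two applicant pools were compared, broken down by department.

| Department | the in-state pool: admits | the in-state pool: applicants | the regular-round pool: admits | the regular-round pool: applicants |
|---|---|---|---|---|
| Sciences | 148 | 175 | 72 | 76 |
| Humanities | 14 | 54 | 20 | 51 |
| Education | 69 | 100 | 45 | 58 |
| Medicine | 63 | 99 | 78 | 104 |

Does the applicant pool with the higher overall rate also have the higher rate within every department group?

Yes

Sciences: the in-state pool 148/175 = 84.6%, the regular-round pool 72/76 = 94.7% → the regular-round pool
Humanities: the in-state pool 14/54 = 25.9%, the regular-round pool 20/51 = 39.2% → the regular-round pool
Education: the in-state pool 69/100 = 69.0%, the regular-round pool 45/58 = 77.6% → the regular-round pool
Medicine: the in-state pool 63/99 = 63.6%, the regular-round pool 78/104 = 75.0% → the regular-round pool
Overall: the in-state pool 294/428 = 68.7%, the regular-round pool 215/289 = 74.4% → the regular-round pool
The regular-round pool wins overall and in every department group — no reversal.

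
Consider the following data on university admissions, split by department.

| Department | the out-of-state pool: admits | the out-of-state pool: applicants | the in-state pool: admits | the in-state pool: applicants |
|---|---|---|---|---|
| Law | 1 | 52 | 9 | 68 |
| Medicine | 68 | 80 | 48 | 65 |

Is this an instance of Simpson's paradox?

No

Law: the out-of-state pool 1/52 = 1.9%, the in-state pool 9/68 = 13.2% → the in-state pool
Medicine: the out-of-state pool 68/80 = 85.0%, the in-state pool 48/65 = 73.8% → the out-of-state pool
Overall: the out-of-state pool 69/132 = 52.3%, the in-state pool 57/133 = 42.9% → the out-of-state pool
Neither sweeps: the out-of-state pool wins 1 of 2 groups, the in-state pool wins 1. The out-of-state pool wins overall but not every group — no Simpson reversal.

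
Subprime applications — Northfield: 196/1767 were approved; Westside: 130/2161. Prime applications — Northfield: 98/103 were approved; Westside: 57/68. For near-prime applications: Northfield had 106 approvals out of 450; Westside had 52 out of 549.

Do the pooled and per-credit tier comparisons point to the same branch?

Yes

Subprime: Northfield 196/1767 = 11.1%, Westside 130/2161 = 6.0% → Northfield
Prime: Northfield 98/103 = 95.1%, Westside 57/68 = 83.8% → Northfield
Near-prime: Northfield 106/450 = 23.6%, Westside 52/549 = 9.5% → Northfield
Overall: Northfield 400/2320 = 17.2%, Westside 239/2778 = 8.6% → Northfield
Northfield wins overall and in every credit group — no reversal.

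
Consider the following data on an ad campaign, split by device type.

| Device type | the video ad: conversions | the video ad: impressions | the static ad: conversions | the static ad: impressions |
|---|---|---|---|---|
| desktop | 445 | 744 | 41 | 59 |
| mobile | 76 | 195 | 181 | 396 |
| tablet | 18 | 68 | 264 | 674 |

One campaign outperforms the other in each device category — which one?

the static ad

Desktop: the video ad 445/744 = 59.8%, the static ad 41/59 = 69.5% → the static ad
Mobile: the video ad 76/195 = 39.0%, the static ad 181/396 = 45.7% → the static ad
Tablet: the video ad 18/68 = 26.5%, the static ad 264/674 = 39.2% → the static ad
The static ad has the higher rate in all 3 groups.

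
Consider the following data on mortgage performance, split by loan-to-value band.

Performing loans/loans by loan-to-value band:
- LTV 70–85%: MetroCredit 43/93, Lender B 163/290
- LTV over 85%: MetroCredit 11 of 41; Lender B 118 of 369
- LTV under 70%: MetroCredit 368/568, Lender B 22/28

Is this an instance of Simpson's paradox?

Yes

LTV 70–85%: MetroCredit 43/93 = 46.2%, Lender B 163/290 = 56.2% → Lender B
LTV over 85%: MetroCredit 11/41 = 26.8%, Lender B 118/369 = 32.0% → Lender B
LTV under 70%: MetroCredit 368/568 = 64.8%, Lender B 22/28 = 78.6% → Lender B
Overall: MetroCredit 422/702 = 60.1%, Lender B 303/687 = 44.1% → MetroCredit
Lender B wins each loan-to-value group but MetroCredit wins overall — the comparison reverses. Lender B's loans skew toward LTV over 85%, which has a lower base rate.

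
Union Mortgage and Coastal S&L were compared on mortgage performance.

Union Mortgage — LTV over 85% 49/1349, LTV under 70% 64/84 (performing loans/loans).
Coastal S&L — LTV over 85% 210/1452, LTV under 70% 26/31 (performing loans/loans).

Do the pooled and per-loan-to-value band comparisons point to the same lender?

LTV over 85%: Union Mortgage 49/1349 = 3.6%, Coastal S&L 210/1452 = 14.5% → Coastal S&L
LTV under 70%: Union Mortgage 64/84 = 76.2%, Coastal S&L 26/31 = 83.9% → Coastal S&L
Overall: Union Mortgage 113/1433 = 7.9%, Coastal S&L 236/1483 = 15.9% → Coastal S&L
Coastal S&L wins overall and in every loan-to-value group — no reversal.

Yes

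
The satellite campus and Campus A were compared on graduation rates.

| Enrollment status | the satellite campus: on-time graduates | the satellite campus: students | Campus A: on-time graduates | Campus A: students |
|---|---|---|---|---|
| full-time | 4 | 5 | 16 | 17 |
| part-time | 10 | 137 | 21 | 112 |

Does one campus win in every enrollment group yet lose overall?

Full-time: the satellite campus 4/5 = 80.0%, Campus A 16/17 = 94.1% → Campus A
Part-time: the satellite campus 10/137 = 7.3%, Campus A 21/112 = 18.8% → Campus A
Overall: the satellite campus 14/142 = 9.9%, Campus A 37/129 = 28.7% → Campus A
Campus A wins overall and in every enrollment group — no reversal.

No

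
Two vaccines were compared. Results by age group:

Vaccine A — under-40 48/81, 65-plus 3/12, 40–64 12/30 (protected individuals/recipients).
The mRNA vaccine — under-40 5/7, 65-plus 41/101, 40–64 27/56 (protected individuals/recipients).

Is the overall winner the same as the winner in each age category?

Under-40: Vaccine A 48/81 = 59.3%, the mRNA vaccine 5/7 = 71.4% → the mRNA vaccine
65-plus: Vaccine A 3/12 = 25.0%, the mRNA vaccine 41/101 = 40.6% → the mRNA vaccine
40–64: Vaccine A 12/30 = 40.0%, the mRNA vaccine 27/56 = 48.2% → the mRNA vaccine
Overall: Vaccine A 63/123 = 51.2%, the mRNA vaccine 73/164 = 44.5% → Vaccine A
The mRNA vaccine wins each age group but Vaccine A wins overall — the comparison reverses. The mRNA vaccine's recipients skew toward 65-plus, which has a lower base rate.

No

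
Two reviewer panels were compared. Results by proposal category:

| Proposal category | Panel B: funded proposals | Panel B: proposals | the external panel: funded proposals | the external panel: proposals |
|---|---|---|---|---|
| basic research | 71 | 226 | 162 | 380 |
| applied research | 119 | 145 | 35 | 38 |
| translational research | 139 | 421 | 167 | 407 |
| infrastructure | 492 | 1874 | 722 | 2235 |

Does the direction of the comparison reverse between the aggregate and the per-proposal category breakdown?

Basic research: Panel B 71/226 = 31.4%, the external panel 162/380 = 42.6% → the external panel
Applied research: Panel B 119/145 = 82.1%, the external panel 35/38 = 92.1% → the external panel
Translational research: Panel B 139/421 = 33.0%, the external panel 167/407 = 41.0% → the external panel
Infrastructure: Panel B 492/1874 = 26.3%, the external panel 722/2235 = 32.3% → the external panel
Overall: Panel B 821/2666 = 30.8%, the external panel 1086/3060 = 35.5% → the external panel
The external panel wins overall and in every proposal group — no reversal.

No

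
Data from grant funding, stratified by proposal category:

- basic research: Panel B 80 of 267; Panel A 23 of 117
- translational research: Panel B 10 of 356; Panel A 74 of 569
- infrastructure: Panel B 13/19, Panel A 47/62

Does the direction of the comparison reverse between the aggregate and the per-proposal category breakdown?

Basic research: Panel B 80/267 = 30.0%, Panel A 23/117 = 19.7% → Panel B
Translational research: Panel B 10/356 = 2.8%, Panel A 74/569 = 13.0% → Panel A
Infrastructure: Panel B 13/19 = 68.4%, Panel A 47/62 = 75.8% → Panel A
Overall: Panel B 103/642 = 16.0%, Panel A 144/748 = 19.3% → Panel A
Neither sweeps: Panel B wins 1 of 3 groups, Panel A wins 2. Panel A wins overall but not every group — no Simpson reversal.

No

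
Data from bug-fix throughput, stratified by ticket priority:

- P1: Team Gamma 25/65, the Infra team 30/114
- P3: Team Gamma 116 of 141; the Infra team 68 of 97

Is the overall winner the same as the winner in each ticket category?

Yes

P1: Team Gamma 25/65 = 38.5%, the Infra team 30/114 = 26.3% → Team Gamma
P3: Team Gamma 116/141 = 82.3%, the Infra team 68/97 = 70.1% → Team Gamma
Overall: Team Gamma 141/206 = 68.4%, the Infra team 98/211 = 46.4% → Team Gamma
Team Gamma wins overall and in every ticket group — no reversal.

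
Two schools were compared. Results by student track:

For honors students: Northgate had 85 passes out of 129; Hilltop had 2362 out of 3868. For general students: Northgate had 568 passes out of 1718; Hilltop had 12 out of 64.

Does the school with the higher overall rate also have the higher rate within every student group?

Honors: Northgate 85/129 = 65.9%, Hilltop 2362/3868 = 61.1% → Northgate
General: Northgate 568/1718 = 33.1%, Hilltop 12/64 = 18.8% → Northgate
Overall: Northgate 653/1847 = 35.4%, Hilltop 2374/3932 = 60.4% → Hilltop
Northgate wins each student group but Hilltop wins overall — the comparison reverses. Northgate's students skew toward general, which has a lower base rate.

No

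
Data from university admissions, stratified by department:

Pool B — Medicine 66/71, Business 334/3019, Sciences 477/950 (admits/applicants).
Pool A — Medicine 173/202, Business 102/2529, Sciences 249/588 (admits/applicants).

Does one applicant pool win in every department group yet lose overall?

Medicine: Pool B 66/71 = 93.0%, Pool A 173/202 = 85.6% → Pool B
Business: Pool B 334/3019 = 11.1%, Pool A 102/2529 = 4.0% → Pool B
Sciences: Pool B 477/950 = 50.2%, Pool A 249/588 = 42.3% → Pool B
Overall: Pool B 877/4040 = 21.7%, Pool A 524/3319 = 15.8% → Pool B
Pool B wins overall and in every department group — no reversal.

No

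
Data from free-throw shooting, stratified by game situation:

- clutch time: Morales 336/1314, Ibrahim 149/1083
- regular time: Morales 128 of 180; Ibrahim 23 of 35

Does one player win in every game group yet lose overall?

No

Clutch time: Morales 336/1314 = 25.6%, Ibrahim 149/1083 = 13.8% → Morales
Regular time: Morales 128/180 = 71.1%, Ibrahim 23/35 = 65.7% → Morales
Overall: Morales 464/1494 = 31.1%, Ibrahim 172/1118 = 15.4% → Morales
Morales wins overall and in every game group — no reversal.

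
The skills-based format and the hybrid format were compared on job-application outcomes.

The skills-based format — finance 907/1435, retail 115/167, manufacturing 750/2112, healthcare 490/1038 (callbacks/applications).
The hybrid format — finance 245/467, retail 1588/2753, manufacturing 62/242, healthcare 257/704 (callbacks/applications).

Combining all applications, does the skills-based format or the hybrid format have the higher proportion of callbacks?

the hybrid format

Finance: the skills-based format 907/1435 = 63.2%, the hybrid format 245/467 = 52.5% → the skills-based format
Retail: the skills-based format 115/167 = 68.9%, the hybrid format 1588/2753 = 57.7% → the skills-based format
Manufacturing: the skills-based format 750/2112 = 35.5%, the hybrid format 62/242 = 25.6% → the skills-based format
Healthcare: the skills-based format 490/1038 = 47.2%, the hybrid format 257/704 = 36.5% → the skills-based format
Overall: the skills-based format 2262/4752 = 47.6%, the hybrid format 2152/4166 = 51.7% → the hybrid format
(The skills-based format wins every industry group but the hybrid format wins overall — the skills-based format's applications skew toward the low-rate manufacturing group.)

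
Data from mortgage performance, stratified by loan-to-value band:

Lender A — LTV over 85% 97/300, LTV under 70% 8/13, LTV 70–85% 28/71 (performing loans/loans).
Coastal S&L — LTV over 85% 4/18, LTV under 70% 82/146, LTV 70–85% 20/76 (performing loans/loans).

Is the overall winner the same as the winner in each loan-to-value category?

No

LTV over 85%: Lender A 97/300 = 32.3%, Coastal S&L 4/18 = 22.2% → Lender A
LTV under 70%: Lender A 8/13 = 61.5%, Coastal S&L 82/146 = 56.2% → Lender A
LTV 70–85%: Lender A 28/71 = 39.4%, Coastal S&L 20/76 = 26.3% → Lender A
Overall: Lender A 133/384 = 34.6%, Coastal S&L 106/240 = 44.2% → Coastal S&L
Lender A wins each loan-to-value group but Coastal S&L wins overall — the comparison reverses. Lender A's loans skew toward LTV over 85%, which has a lower base rate.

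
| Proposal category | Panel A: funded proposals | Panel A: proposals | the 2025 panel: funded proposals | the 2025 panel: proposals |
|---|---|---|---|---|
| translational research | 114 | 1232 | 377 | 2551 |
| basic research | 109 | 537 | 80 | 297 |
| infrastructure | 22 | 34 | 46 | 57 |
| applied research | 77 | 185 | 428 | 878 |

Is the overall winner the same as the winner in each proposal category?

Translational research: Panel A 114/1232 = 9.3%, the 2025 panel 377/2551 = 14.8% → the 2025 panel
Basic research: Panel A 109/537 = 20.3%, the 2025 panel 80/297 = 26.9% → the 2025 panel
Infrastructure: Panel A 22/34 = 64.7%, the 2025 panel 46/57 = 80.7% → the 2025 panel
Applied research: Panel A 77/185 = 41.6%, the 2025 panel 428/878 = 48.7% → the 2025 panel
Overall: Panel A 322/1988 = 16.2%, the 2025 panel 931/3783 = 24.6% → the 2025 panel
The 2025 panel wins overall and in every proposal group — no reversal.

Yes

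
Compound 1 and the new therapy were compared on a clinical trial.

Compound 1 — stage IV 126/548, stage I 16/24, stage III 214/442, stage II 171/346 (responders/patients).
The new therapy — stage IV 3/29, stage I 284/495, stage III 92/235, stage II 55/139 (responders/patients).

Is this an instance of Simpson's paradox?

Yes

Stage IV: Compound 1 126/548 = 23.0%, the new therapy 3/29 = 10.3% → Compound 1
Stage I: Compound 1 16/24 = 66.7%, the new therapy 284/495 = 57.4% → Compound 1
Stage III: Compound 1 214/442 = 48.4%, the new therapy 92/235 = 39.1% → Compound 1
Stage II: Compound 1 171/346 = 49.4%, the new therapy 55/139 = 39.6% → Compound 1
Overall: Compound 1 527/1360 = 38.8%, the new therapy 434/898 = 48.3% → the new therapy
Compound 1 wins each disease group but the new therapy wins overall — the comparison reverses. Compound 1's patients skew toward stage IV, which has a lower base rate.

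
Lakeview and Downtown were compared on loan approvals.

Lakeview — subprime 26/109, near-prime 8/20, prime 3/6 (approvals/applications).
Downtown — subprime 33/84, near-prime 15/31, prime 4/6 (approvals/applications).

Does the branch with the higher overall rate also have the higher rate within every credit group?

Subprime: Lakeview 26/109 = 23.9%, Downtown 33/84 = 39.3% → Downtown
Near-prime: Lakeview 8/20 = 40.0%, Downtown 15/31 = 48.4% → Downtown
Prime: Lakeview 3/6 = 50.0%, Downtown 4/6 = 66.7% → Downtown
Overall: Lakeview 37/135 = 27.4%, Downtown 52/121 = 43.0% → Downtown
Downtown wins overall and in every credit group — no reversal.

Yes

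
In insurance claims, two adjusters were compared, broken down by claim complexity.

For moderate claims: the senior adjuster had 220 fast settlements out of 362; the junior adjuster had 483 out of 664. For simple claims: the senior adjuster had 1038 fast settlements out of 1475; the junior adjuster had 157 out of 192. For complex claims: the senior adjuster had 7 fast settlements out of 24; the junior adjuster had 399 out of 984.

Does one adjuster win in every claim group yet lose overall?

Moderate: the senior adjuster 220/362 = 60.8%, the junior adjuster 483/664 = 72.7% → the junior adjuster
Simple: the senior adjuster 1038/1475 = 70.4%, the junior adjuster 157/192 = 81.8% → the junior adjuster
Complex: the senior adjuster 7/24 = 29.2%, the junior adjuster 399/984 = 40.5% → the junior adjuster
Overall: the senior adjuster 1265/1861 = 68.0%, the junior adjuster 1039/1840 = 56.5% → the senior adjuster
The junior adjuster wins each claim group but the senior adjuster wins overall — the comparison reverses. The junior adjuster's claims skew toward complex, which has a lower base rate.

Yes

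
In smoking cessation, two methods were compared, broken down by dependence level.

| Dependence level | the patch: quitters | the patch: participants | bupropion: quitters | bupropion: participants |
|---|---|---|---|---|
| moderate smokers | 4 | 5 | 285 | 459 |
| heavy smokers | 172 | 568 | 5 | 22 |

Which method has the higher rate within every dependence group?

the patch

Moderate smokers: the patch 4/5 = 80.0%, bupropion 285/459 = 62.1% → the patch
Heavy smokers: the patch 172/568 = 30.3%, bupropion 5/22 = 22.7% → the patch
The patch has the higher rate in both groups.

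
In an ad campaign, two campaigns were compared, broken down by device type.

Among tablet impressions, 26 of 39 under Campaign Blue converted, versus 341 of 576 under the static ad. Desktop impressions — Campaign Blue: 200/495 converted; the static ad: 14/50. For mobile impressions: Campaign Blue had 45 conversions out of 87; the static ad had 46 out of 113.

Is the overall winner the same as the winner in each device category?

Tablet: Campaign Blue 26/39 = 66.7%, the static ad 341/576 = 59.2% → Campaign Blue
Desktop: Campaign Blue 200/495 = 40.4%, the static ad 14/50 = 28.0% → Campaign Blue
Mobile: Campaign Blue 45/87 = 51.7%, the static ad 46/113 = 40.7% → Campaign Blue
Overall: Campaign Blue 271/621 = 43.6%, the static ad 401/739 = 54.3% → the static ad
Campaign Blue wins each device group but the static ad wins overall — the comparison reverses. Campaign Blue's impressions skew toward desktop, which has a lower base rate.

No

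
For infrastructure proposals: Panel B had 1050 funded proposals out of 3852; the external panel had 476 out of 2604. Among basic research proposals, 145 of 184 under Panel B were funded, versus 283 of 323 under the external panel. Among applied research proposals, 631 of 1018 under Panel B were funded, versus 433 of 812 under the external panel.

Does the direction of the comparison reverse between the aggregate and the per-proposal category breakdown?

No

Infrastructure: Panel B 1050/3852 = 27.3%, the external panel 476/2604 = 18.3% → Panel B
Basic research: Panel B 145/184 = 78.8%, the external panel 283/323 = 87.6% → the external panel
Applied research: Panel B 631/1018 = 62.0%, the external panel 433/812 = 53.3% → Panel B
Overall: Panel B 1826/5054 = 36.1%, the external panel 1192/3739 = 31.9% → Panel B
Neither sweeps: Panel B wins 2 of 3 groups, the external panel wins 1. Panel B wins overall but not every group — no Simpson reversal.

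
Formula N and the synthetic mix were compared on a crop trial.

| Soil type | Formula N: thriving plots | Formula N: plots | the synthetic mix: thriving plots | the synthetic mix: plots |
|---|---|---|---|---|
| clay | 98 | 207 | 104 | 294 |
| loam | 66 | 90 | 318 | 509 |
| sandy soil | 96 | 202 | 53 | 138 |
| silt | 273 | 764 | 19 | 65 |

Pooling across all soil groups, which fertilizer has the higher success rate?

the synthetic mix

Clay: Formula N 98/207 = 47.3%, the synthetic mix 104/294 = 35.4% → Formula N
Loam: Formula N 66/90 = 73.3%, the synthetic mix 318/509 = 62.5% → Formula N
Sandy soil: Formula N 96/202 = 47.5%, the synthetic mix 53/138 = 38.4% → Formula N
Silt: Formula N 273/764 = 35.7%, the synthetic mix 19/65 = 29.2% → Formula N
Overall: Formula N 533/1263 = 42.2%, the synthetic mix 494/1006 = 49.1% → the synthetic mix
(Formula N wins every soil group but the synthetic mix wins overall — Formula N's plots skew toward the low-rate silt group.)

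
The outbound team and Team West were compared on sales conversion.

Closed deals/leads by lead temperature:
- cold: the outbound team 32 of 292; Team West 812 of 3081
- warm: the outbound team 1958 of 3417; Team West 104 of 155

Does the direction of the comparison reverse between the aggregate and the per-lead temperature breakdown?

Cold: the outbound team 32/292 = 11.0%, Team West 812/3081 = 26.4% → Team West
Warm: the outbound team 1958/3417 = 57.3%, Team West 104/155 = 67.1% → Team West
Overall: the outbound team 1990/3709 = 53.7%, Team West 916/3236 = 28.3% → the outbound team
Team West wins each lead group but the outbound team wins overall — the comparison reverses. Team West's leads skew toward cold, which has a lower base rate.

Yes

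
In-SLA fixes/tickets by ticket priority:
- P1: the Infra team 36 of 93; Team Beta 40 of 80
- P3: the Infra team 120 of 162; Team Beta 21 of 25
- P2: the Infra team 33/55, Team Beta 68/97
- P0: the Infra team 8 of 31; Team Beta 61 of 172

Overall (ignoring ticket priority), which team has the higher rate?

P1: the Infra team 36/93 = 38.7%, Team Beta 40/80 = 50.0% → Team Beta
P3: the Infra team 120/162 = 74.1%, Team Beta 21/25 = 84.0% → Team Beta
P2: the Infra team 33/55 = 60.0%, Team Beta 68/97 = 70.1% → Team Beta
P0: the Infra team 8/31 = 25.8%, Team Beta 61/172 = 35.5% → Team Beta
Overall: the Infra team 197/341 = 57.8%, Team Beta 190/374 = 50.8% → the Infra team
(Team Beta wins every ticket group but the Infra team wins overall — Team Beta's tickets skew toward the low-rate P0 group.)

the Infra team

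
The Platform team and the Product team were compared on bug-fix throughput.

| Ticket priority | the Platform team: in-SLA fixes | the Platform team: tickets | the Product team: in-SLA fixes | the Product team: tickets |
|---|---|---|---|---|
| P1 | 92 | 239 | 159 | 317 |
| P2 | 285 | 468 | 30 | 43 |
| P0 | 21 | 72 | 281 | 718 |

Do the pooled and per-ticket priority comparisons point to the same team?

No

P1: the Platform team 92/239 = 38.5%, the Product team 159/317 = 50.2% → the Product team
P2: the Platform team 285/468 = 60.9%, the Product team 30/43 = 69.8% → the Product team
P0: the Platform team 21/72 = 29.2%, the Product team 281/718 = 39.1% → the Product team
Overall: the Platform team 398/779 = 51.1%, the Product team 470/1078 = 43.6% → the Platform team
The Product team wins each ticket group but the Platform team wins overall — the comparison reverses. The Product team's tickets skew toward P0, which has a lower base rate.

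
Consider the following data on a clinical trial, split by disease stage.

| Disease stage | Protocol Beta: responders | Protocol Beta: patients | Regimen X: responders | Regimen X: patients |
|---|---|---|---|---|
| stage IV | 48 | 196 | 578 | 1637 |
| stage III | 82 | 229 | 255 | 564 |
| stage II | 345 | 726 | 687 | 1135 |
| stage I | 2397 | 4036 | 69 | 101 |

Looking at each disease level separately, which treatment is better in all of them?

Stage IV: Protocol Beta 48/196 = 24.5%, Regimen X 578/1637 = 35.3% → Regimen X
Stage III: Protocol Beta 82/229 = 35.8%, Regimen X 255/564 = 45.2% → Regimen X
Stage II: Protocol Beta 345/726 = 47.5%, Regimen X 687/1135 = 60.5% → Regimen X
Stage I: Protocol Beta 2397/4036 = 59.4%, Regimen X 69/101 = 68.3% → Regimen X
Regimen X has the higher rate in all 4 groups.

Regimen X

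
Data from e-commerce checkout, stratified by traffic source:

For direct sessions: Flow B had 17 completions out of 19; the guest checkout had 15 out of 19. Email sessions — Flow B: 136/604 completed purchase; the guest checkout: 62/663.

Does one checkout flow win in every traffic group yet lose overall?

Direct: Flow B 17/19 = 89.5%, the guest checkout 15/19 = 78.9% → Flow B
Email: Flow B 136/604 = 22.5%, the guest checkout 62/663 = 9.4% → Flow B
Overall: Flow B 153/623 = 24.6%, the guest checkout 77/682 = 11.3% → Flow B
Flow B wins overall and in every traffic group — no reversal.

No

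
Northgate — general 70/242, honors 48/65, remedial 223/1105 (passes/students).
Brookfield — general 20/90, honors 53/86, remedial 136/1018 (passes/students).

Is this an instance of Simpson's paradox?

No

General: Northgate 70/242 = 28.9%, Brookfield 20/90 = 22.2% → Northgate
Honors: Northgate 48/65 = 73.8%, Brookfield 53/86 = 61.6% → Northgate
Remedial: Northgate 223/1105 = 20.2%, Brookfield 136/1018 = 13.4% → Northgate
Overall: Northgate 341/1412 = 24.2%, Brookfield 209/1194 = 17.5% → Northgate
Northgate wins overall and in every student group — no reversal.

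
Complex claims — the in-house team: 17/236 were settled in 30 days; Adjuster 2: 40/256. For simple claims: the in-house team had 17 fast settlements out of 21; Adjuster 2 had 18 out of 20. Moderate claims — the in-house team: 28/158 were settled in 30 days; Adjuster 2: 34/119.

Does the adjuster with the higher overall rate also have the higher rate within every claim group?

Complex: the in-house team 17/236 = 7.2%, Adjuster 2 40/256 = 15.6% → Adjuster 2
Simple: the in-house team 17/21 = 81.0%, Adjuster 2 18/20 = 90.0% → Adjuster 2
Moderate: the in-house team 28/158 = 17.7%, Adjuster 2 34/119 = 28.6% → Adjuster 2
Overall: the in-house team 62/415 = 14.9%, Adjuster 2 92/395 = 23.3% → Adjuster 2
Adjuster 2 wins overall and in every claim group — no reversal.

Yes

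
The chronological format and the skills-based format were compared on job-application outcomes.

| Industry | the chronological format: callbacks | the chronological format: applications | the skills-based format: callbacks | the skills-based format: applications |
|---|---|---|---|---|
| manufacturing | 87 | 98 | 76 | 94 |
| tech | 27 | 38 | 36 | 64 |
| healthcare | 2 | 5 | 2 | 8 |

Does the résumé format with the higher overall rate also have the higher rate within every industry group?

Yes

Manufacturing: the chronological format 87/98 = 88.8%, the skills-based format 76/94 = 80.9% → the chronological format
Tech: the chronological format 27/38 = 71.1%, the skills-based format 36/64 = 56.2% → the chronological format
Healthcare: the chronological format 2/5 = 40.0%, the skills-based format 2/8 = 25.0% → the chronological format
Overall: the chronological format 116/141 = 82.3%, the skills-based format 114/166 = 68.7% → the chronological format
The chronological format wins overall and in every industry group — no reversal.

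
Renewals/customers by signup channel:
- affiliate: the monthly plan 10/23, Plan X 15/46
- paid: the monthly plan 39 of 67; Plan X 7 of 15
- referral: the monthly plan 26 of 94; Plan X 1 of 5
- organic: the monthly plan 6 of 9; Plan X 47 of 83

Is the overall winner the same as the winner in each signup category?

No

Affiliate: the monthly plan 10/23 = 43.5%, Plan X 15/46 = 32.6% → the monthly plan
Paid: the monthly plan 39/67 = 58.2%, Plan X 7/15 = 46.7% → the monthly plan
Referral: the monthly plan 26/94 = 27.7%, Plan X 1/5 = 20.0% → the monthly plan
Organic: the monthly plan 6/9 = 66.7%, Plan X 47/83 = 56.6% → the monthly plan
Overall: the monthly plan 81/193 = 42.0%, Plan X 70/149 = 47.0% → Plan X
The monthly plan wins each signup group but Plan X wins overall — the comparison reverses. The monthly plan's customers skew toward referral, which has a lower base rate.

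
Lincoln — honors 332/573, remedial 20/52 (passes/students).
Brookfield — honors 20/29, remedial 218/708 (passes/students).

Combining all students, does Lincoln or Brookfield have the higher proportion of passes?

Lincoln

Honors: Lincoln 332/573 = 57.9%, Brookfield 20/29 = 69.0% → Brookfield
Remedial: Lincoln 20/52 = 38.5%, Brookfield 218/708 = 30.8% → Lincoln
Overall: Lincoln 352/625 = 56.3%, Brookfield 238/737 = 32.3% → Lincoln
(Neither sweeps every student group, but Lincoln has the higher pooled rate.)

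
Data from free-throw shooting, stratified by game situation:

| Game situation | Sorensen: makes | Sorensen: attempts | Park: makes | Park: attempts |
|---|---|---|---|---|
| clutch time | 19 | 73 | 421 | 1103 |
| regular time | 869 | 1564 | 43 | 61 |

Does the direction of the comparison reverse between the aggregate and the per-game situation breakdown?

Clutch time: Sorensen 19/73 = 26.0%, Park 421/1103 = 38.2% → Park
Regular time: Sorensen 869/1564 = 55.6%, Park 43/61 = 70.5% → Park
Overall: Sorensen 888/1637 = 54.2%, Park 464/1164 = 39.9% → Sorensen
Park wins each game group but Sorensen wins overall — the comparison reverses. Park's attempts skew toward clutch time, which has a lower base rate.

Yes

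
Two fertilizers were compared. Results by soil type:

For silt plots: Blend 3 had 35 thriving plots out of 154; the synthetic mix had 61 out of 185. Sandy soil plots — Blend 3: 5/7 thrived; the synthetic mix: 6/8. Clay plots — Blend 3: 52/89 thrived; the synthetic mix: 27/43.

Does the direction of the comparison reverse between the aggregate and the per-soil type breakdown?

No

Silt: Blend 3 35/154 = 22.7%, the synthetic mix 61/185 = 33.0% → the synthetic mix
Sandy soil: Blend 3 5/7 = 71.4%, the synthetic mix 6/8 = 75.0% → the synthetic mix
Clay: Blend 3 52/89 = 58.4%, the synthetic mix 27/43 = 62.8% → the synthetic mix
Overall: Blend 3 92/250 = 36.8%, the synthetic mix 94/236 = 39.8% → the synthetic mix
The synthetic mix wins overall and in every soil group — no reversal.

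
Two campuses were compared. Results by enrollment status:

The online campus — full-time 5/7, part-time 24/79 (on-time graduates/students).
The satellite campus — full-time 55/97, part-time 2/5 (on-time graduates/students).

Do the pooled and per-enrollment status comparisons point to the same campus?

No

Full-time: the online campus 5/7 = 71.4%, the satellite campus 55/97 = 56.7% → the online campus
Part-time: the online campus 24/79 = 30.4%, the satellite campus 2/5 = 40.0% → the satellite campus
Overall: the online campus 29/86 = 33.7%, the satellite campus 57/102 = 55.9% → the satellite campus
Neither sweeps: the online campus wins 1 of 2 groups, the satellite campus wins 1. The satellite campus wins overall but not every group — no Simpson reversal.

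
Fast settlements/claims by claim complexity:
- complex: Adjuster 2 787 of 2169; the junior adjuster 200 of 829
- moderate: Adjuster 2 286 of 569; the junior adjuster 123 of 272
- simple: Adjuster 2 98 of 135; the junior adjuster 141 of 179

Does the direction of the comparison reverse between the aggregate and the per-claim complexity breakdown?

No

Complex: Adjuster 2 787/2169 = 36.3%, the junior adjuster 200/829 = 24.1% → Adjuster 2
Moderate: Adjuster 2 286/569 = 50.3%, the junior adjuster 123/272 = 45.2% → Adjuster 2
Simple: Adjuster 2 98/135 = 72.6%, the junior adjuster 141/179 = 78.8% → the junior adjuster
Overall: Adjuster 2 1171/2873 = 40.8%, the junior adjuster 464/1280 = 36.2% → Adjuster 2
Neither sweeps: Adjuster 2 wins 2 of 3 groups, the junior adjuster wins 1. Adjuster 2 wins overall but not every group — no Simpson reversal.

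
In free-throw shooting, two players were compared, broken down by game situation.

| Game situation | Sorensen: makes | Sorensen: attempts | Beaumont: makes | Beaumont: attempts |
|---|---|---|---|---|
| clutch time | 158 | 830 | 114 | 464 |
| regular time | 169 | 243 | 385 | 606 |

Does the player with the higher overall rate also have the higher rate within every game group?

No

Clutch time: Sorensen 158/830 = 19.0%, Beaumont 114/464 = 24.6% → Beaumont
Regular time: Sorensen 169/243 = 69.5%, Beaumont 385/606 = 63.5% → Sorensen
Overall: Sorensen 327/1073 = 30.5%, Beaumont 499/1070 = 46.6% → Beaumont
Neither sweeps: Sorensen wins 1 of 2 groups, Beaumont wins 1. Beaumont wins overall but not every group — no Simpson reversal.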